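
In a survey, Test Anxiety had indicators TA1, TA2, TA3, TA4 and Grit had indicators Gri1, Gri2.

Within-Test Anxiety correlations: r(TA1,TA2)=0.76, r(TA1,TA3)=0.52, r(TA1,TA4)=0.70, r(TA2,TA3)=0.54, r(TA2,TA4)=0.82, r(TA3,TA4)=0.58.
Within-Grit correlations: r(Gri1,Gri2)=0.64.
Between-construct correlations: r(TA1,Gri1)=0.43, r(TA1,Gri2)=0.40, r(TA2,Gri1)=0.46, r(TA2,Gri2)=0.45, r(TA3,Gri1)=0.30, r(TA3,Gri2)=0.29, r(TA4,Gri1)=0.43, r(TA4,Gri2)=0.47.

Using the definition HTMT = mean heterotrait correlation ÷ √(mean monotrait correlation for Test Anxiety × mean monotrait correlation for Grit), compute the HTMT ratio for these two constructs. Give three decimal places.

Between-construct mean = 3.23/8 = 0.4038.
Mean within-TA = 3.92/6 = 0.6533; mean within-Gri = 0.64/1 = 0.6400.
Geometric mean = √(0.6533 × 0.6400) = 0.6466.
HTMT = 0.4038 / 0.6466 = 0.624.

0.624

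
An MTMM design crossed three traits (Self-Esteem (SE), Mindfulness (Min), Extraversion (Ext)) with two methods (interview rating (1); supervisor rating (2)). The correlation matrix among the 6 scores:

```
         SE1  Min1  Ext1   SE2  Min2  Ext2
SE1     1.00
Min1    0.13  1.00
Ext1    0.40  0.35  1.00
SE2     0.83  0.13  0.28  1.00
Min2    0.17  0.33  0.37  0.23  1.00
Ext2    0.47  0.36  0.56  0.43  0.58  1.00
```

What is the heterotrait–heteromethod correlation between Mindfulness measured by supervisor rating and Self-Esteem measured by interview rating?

Different traits and methods: r(Min2, SE1) = 0.17.

0.17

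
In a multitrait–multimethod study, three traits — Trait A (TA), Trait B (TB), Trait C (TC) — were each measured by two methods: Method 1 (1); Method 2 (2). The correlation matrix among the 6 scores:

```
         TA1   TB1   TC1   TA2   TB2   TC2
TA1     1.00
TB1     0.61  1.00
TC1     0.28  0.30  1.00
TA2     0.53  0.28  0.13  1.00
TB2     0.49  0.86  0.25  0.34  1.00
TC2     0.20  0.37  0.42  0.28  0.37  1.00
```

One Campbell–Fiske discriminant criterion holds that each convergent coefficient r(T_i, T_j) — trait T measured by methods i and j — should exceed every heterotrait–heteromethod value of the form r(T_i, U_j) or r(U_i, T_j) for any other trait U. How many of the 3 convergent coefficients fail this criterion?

Each convergent coefficient versus the relevant comparison correlations:
TA (methods 1·2): 0.53 vs {0.49, 0.28, 0.20, 0.13} → pass.
TB (methods 1·2): 0.86 vs {0.28, 0.49, 0.37, 0.25} → pass.
TC (methods 1·2): 0.42 vs {0.13, 0.20, 0.25, 0.37} → pass.
0 of 3 fail.

0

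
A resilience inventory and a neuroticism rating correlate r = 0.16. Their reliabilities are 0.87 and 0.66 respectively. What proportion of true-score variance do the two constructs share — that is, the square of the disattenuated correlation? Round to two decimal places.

Disattenuated r = 0.16 / √(0.87 × 0.66) = 0.16 / 0.7578 = 0.2111.
Shared true-score variance = 0.2111² = 0.0446 ≈ 0.04.

0.04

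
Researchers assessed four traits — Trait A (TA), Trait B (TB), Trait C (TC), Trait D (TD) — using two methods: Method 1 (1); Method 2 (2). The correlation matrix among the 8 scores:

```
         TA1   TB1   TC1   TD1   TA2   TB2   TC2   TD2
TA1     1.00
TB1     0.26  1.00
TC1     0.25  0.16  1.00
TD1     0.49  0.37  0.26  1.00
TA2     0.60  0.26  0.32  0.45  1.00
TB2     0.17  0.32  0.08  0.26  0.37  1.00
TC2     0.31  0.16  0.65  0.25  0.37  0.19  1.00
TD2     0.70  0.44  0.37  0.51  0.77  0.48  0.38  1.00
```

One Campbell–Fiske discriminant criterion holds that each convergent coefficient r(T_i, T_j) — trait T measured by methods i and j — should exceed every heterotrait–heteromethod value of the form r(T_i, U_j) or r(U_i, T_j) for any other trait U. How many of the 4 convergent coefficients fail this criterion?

Checking each validity diagonal entry against its comparison values:
TA (methods 1·2): 0.60 vs {0.17, 0.26, 0.31, 0.32, 0.70, 0.45} → fail.
TB (methods 1·2): 0.32 vs {0.26, 0.17, 0.16, 0.08, 0.44, 0.26} → fail.
TC (methods 1·2): 0.65 vs {0.32, 0.31, 0.08, 0.16, 0.37, 0.25} → pass.
TD (methods 1·2): 0.51 vs {0.45, 0.70, 0.26, 0.44, 0.25, 0.37} → fail.
3 of 4 fail.

3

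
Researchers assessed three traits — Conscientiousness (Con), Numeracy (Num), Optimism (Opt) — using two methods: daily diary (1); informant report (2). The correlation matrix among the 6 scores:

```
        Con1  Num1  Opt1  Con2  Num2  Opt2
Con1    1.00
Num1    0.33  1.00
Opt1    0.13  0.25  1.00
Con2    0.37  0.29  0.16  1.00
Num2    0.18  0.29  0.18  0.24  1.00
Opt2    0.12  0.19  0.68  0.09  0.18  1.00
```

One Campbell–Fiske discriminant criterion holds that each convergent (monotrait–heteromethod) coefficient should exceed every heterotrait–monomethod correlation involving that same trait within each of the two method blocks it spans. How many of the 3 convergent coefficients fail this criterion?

1

Each convergent coefficient versus the relevant comparison correlations:
Con (methods 1·2): 0.37 vs {0.33, 0.24, 0.13, 0.09} → pass.
Num (methods 1·2): 0.29 vs {0.33, 0.24, 0.25, 0.18} → fail.
Opt (methods 1·2): 0.68 vs {0.13, 0.09, 0.25, 0.18} → pass.
1 of 3 fail.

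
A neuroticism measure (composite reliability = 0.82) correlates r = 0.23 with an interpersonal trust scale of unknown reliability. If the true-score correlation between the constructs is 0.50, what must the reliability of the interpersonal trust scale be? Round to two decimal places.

r_true = r_obs / √(r_xx · r_yy) ⇒ 0.50 = 0.23 / √(0.82 · r_yy).
√(0.82 · r_yy) = 0.23 / 0.50 = 0.4600; 0.82 · r_yy = 0.2116; r_yy = 0.2116 / 0.82 ≈ 0.26.

0.26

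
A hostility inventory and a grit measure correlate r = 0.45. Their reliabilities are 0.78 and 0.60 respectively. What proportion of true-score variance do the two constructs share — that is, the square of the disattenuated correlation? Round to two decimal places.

0.43

Disattenuated r = 0.45 / √(0.78 × 0.60) = 0.45 / 0.6841 = 0.6578.
Shared true-score variance = 0.6578² = 0.4327 ≈ 0.43.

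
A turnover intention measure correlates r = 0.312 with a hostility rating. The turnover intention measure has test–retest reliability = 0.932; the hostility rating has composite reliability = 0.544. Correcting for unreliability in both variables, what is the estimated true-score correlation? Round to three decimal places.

r_true = r_obs / √(r_xx · r_yy) = 0.312 / √(0.932 × 0.544) = 0.312 / √0.507008 = 0.312 / 0.7120 ≈ 0.438.

0.438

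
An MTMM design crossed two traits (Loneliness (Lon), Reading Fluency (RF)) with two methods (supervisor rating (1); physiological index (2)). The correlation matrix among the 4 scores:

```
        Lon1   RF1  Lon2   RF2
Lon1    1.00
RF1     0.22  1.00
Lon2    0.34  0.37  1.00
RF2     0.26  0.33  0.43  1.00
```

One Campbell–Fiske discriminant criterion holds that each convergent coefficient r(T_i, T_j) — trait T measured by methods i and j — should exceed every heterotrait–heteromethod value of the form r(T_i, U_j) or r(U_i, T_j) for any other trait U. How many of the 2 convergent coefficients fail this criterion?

2

Convergent coefficients and their comparison sets:
Lon (methods 1·2): 0.34 vs {0.26, 0.37} → fail.
RF (methods 1·2): 0.33 vs {0.37, 0.26} → fail.
2 of 2 fail.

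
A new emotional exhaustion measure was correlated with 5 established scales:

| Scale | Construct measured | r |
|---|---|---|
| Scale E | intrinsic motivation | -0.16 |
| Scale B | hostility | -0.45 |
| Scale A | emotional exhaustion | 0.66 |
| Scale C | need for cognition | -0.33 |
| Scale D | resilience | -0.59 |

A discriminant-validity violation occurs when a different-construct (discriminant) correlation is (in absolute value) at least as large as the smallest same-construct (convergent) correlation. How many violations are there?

0

Convergent (same construct = emotional exhaustion): Scale A.
Smallest convergent = 0.66. Discriminant |r|: 0.16, 0.45, 0.33, 0.59; count ≥ 0.66 → 0.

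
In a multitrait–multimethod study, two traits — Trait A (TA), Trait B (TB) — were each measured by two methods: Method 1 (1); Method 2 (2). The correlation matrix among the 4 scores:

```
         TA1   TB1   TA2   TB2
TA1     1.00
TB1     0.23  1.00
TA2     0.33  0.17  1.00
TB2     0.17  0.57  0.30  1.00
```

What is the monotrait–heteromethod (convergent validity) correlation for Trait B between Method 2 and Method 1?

0.57

Same trait (TB), different methods: r(TB2, TB1) = 0.57.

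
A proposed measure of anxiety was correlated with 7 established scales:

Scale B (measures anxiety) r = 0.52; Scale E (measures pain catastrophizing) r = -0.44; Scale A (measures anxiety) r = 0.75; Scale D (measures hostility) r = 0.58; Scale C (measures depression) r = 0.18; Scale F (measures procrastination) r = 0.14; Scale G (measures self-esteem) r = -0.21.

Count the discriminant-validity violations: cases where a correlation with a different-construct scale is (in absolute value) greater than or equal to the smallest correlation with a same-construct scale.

1

Convergent (same construct = anxiety): Scale B, Scale A.
Smallest convergent = 0.52. Discriminant |r|: 0.44, 0.58, 0.18, 0.14, 0.21; count ≥ 0.52 → 1.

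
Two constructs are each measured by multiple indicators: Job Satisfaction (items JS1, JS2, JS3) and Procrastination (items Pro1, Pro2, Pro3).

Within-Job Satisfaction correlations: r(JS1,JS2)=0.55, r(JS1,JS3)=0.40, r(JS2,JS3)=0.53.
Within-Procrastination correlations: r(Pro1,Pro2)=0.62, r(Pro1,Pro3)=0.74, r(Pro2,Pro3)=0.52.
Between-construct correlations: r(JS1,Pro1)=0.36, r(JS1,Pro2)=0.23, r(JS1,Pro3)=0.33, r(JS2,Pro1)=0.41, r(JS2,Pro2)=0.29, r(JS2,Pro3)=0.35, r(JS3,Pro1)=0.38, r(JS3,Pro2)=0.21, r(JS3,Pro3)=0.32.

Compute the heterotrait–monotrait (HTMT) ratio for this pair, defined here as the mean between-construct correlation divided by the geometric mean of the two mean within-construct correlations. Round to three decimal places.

Mean between = 2.88/9 = 0.3200.
Mean within-JS = 1.48/3 = 0.4933; mean within-Pro = 1.88/3 = 0.6267.
Geometric mean = √(0.4933 × 0.6267) = 0.5560.
HTMT = 0.3200 / 0.5560 = 0.576.

0.576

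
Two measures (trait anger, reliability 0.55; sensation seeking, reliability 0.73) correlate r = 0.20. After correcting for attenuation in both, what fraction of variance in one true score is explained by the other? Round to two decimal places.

0.10

Disattenuated r = 0.20 / √(0.55 × 0.73) = 0.20 / 0.6336 = 0.3157.
Shared true-score variance = 0.3157² = 0.0997 ≈ 0.10.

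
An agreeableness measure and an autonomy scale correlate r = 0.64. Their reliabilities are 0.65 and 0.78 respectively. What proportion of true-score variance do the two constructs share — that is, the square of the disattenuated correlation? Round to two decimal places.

0.81

Disattenuated r = 0.64 / √(0.65 × 0.78) = 0.64 / 0.7120 = 0.8989.
Shared true-score variance = 0.8989² = 0.8080 ≈ 0.81.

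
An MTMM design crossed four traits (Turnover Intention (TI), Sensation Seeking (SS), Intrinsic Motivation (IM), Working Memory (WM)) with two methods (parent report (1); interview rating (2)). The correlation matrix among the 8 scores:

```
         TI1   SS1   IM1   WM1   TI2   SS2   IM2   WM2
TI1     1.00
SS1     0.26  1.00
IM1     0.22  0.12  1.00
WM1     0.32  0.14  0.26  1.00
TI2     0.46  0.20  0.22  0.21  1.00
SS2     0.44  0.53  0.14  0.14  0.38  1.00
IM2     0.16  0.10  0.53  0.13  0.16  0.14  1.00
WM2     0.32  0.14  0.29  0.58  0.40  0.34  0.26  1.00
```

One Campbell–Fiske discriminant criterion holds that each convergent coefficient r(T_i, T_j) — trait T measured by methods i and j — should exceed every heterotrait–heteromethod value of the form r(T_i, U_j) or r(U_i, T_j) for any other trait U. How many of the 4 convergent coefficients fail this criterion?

Checking each validity diagonal entry against its comparison values:
TI (methods 1·2): 0.46 vs {0.44, 0.20, 0.16, 0.22, 0.32, 0.21} → pass.
SS (methods 1·2): 0.53 vs {0.20, 0.44, 0.10, 0.14, 0.14, 0.14} → pass.
IM (methods 1·2): 0.53 vs {0.22, 0.16, 0.14, 0.10, 0.29, 0.13} → pass.
WM (methods 1·2): 0.58 vs {0.21, 0.32, 0.14, 0.14, 0.13, 0.29} → pass.
0 of 4 fail.

0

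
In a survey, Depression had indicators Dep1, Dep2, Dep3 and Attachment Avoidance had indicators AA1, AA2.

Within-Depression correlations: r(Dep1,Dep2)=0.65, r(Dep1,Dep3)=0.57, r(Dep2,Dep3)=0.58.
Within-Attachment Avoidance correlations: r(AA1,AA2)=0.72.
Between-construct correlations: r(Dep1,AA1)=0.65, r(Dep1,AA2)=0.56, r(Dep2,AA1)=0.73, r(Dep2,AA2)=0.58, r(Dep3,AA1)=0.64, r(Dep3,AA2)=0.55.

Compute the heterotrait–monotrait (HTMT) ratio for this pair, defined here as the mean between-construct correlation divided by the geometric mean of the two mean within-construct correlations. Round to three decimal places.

0.941

Mean heterotrait r = 3.71/6 = 0.6183.
Mean within-Dep = 1.80/3 = 0.6000; mean within-AA = 0.72/1 = 0.7200.
Geometric mean = √(0.6000 × 0.7200) = 0.6573.
HTMT = 0.6183 / 0.6573 = 0.941.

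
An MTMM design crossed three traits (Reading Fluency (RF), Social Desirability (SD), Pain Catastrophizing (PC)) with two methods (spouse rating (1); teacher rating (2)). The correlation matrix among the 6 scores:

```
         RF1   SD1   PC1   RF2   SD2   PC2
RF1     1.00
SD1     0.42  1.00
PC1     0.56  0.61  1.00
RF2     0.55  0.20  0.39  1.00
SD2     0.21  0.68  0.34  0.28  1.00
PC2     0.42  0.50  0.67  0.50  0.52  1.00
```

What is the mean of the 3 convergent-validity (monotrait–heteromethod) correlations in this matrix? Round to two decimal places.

Convergent values: 0.55, 0.68, 0.67; mean = 1.90/3 = 0.63.

0.63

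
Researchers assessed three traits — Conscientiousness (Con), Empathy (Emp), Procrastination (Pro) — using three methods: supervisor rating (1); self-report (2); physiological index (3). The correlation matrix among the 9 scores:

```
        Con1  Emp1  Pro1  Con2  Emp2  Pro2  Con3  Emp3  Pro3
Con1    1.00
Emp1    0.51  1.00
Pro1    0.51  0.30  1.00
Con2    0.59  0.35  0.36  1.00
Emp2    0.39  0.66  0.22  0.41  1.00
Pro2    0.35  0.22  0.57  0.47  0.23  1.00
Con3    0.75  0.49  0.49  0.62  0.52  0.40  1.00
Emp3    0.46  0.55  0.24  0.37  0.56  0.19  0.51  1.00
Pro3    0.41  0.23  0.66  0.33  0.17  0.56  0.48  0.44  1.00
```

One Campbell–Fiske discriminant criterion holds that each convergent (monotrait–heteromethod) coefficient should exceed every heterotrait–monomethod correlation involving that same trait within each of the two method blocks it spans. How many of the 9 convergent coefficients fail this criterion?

Convergent coefficients and their comparison sets:
Con (methods 1·2): 0.59 vs {0.51, 0.41, 0.51, 0.47} → pass.
Con (methods 1·3): 0.75 vs {0.51, 0.51, 0.51, 0.48} → pass.
Con (methods 2·3): 0.62 vs {0.41, 0.51, 0.47, 0.48} → pass.
Emp (methods 1·2): 0.66 vs {0.51, 0.41, 0.30, 0.23} → pass.
Emp (methods 1·3): 0.55 vs {0.51, 0.51, 0.30, 0.44} → pass.
Emp (methods 2·3): 0.56 vs {0.41, 0.51, 0.23, 0.44} → pass.
Pro (methods 1·2): 0.57 vs {0.51, 0.47, 0.30, 0.23} → pass.
Pro (methods 1·3): 0.66 vs {0.51, 0.48, 0.30, 0.44} → pass.
Pro (methods 2·3): 0.56 vs {0.47, 0.48, 0.23, 0.44} → pass.
0 of 9 fail.

0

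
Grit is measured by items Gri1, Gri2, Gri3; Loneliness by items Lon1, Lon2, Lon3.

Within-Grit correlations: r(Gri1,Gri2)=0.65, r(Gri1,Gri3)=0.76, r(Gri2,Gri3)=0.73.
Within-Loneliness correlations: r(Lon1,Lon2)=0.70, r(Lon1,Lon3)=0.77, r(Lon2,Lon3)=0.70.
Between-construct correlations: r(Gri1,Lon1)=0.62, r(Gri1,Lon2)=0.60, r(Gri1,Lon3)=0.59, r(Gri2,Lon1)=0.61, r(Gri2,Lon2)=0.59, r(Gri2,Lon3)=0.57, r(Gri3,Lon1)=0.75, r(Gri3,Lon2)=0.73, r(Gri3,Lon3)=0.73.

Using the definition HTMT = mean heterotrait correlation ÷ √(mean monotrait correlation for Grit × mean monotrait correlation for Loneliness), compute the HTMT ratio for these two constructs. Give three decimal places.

0.896

Mean between = 5.79/9 = 0.6433.
Mean within-Gri = 2.14/3 = 0.7133; mean within-Lon = 2.17/3 = 0.7233.
Geometric mean = √(0.7133 × 0.7233) = 0.7183.
HTMT = 0.6433 / 0.7183 = 0.896.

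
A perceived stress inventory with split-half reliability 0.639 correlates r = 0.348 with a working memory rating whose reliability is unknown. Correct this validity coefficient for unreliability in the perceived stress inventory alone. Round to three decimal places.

Single correction: r_c = r_obs / √r_xx = 0.348 / √0.639 = 0.348 / 0.7994 ≈ 0.435.

0.435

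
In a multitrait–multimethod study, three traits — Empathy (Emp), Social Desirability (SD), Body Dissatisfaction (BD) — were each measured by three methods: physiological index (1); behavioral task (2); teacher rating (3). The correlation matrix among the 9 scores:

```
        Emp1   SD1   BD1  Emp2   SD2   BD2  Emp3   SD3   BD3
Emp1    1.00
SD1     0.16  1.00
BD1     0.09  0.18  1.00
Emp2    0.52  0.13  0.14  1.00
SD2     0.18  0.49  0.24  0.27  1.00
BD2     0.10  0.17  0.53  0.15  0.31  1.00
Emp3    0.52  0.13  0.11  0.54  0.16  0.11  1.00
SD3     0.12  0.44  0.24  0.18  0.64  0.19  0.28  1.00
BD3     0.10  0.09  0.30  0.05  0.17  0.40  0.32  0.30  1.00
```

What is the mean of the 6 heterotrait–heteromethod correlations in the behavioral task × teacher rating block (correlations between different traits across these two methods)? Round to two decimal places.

HTHM values (method 2 × method 3): 0.18, 0.05, 0.16, 0.17, 0.11, 0.19; mean = 0.86/6 = 0.14.

0.14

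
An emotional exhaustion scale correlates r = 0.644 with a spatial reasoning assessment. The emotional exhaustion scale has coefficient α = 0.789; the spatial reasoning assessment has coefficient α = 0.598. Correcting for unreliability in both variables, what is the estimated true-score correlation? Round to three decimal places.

r_true = r_obs / √(r_xx · r_yy) = 0.644 / √(0.789 × 0.598) = 0.644 / √0.471822 = 0.644 / 0.6869 ≈ 0.938.

0.938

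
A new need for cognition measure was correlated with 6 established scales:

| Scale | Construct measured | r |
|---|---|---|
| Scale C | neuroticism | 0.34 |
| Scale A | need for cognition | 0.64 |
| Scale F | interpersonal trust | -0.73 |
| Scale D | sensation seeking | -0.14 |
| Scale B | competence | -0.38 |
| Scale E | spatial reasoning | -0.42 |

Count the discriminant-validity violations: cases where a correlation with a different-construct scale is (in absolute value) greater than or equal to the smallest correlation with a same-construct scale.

1

Convergent (same construct = need for cognition): Scale A.
Smallest convergent = 0.64. Discriminant |r|: 0.34, 0.73, 0.14, 0.38, 0.42; count ≥ 0.64 → 1.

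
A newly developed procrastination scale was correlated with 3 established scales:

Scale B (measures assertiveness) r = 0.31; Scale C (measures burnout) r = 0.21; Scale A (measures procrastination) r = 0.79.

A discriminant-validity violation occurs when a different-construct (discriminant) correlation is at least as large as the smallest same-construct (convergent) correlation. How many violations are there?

0

Convergent (same construct = procrastination): Scale A.
Smallest convergent = 0.79. Discriminant values: 0.31, 0.21; count ≥ 0.79 → 0.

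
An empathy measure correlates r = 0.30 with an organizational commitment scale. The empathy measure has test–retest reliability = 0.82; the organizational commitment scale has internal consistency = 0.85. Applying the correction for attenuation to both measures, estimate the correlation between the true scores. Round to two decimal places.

r_true = r_obs / √(r_xx · r_yy) = 0.30 / √(0.82 × 0.85) = 0.30 / √0.6970 = 0.30 / 0.8349 ≈ 0.36.

0.36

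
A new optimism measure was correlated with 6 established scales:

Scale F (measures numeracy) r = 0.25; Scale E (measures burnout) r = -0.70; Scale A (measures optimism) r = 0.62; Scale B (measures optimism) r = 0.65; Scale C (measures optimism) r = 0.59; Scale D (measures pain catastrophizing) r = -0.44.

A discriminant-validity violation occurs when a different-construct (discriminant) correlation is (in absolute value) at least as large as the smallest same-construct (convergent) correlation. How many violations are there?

1

Convergent (same construct = optimism): Scale A, Scale B, Scale C.
Smallest convergent = 0.59. Discriminant |r|: 0.25, 0.70, 0.44; count ≥ 0.59 → 1.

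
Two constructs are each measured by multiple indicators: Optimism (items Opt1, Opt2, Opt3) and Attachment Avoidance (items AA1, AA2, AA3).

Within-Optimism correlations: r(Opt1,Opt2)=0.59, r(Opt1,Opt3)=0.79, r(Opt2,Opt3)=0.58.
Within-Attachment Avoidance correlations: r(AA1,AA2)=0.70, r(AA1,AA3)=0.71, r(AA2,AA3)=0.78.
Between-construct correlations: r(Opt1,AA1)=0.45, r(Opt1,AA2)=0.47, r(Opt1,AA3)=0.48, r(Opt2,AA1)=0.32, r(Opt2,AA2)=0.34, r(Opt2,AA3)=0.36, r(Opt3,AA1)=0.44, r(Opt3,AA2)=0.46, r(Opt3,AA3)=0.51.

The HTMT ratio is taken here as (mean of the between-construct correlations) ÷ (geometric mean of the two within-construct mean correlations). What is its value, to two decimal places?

Mean between = 3.83/9 = 0.4256.
Mean within-Opt = 1.96/3 = 0.6533; mean within-AA = 2.19/3 = 0.7300.
Geometric mean = √(0.6533 × 0.7300) = 0.6906.
HTMT = 0.4256 / 0.6906 = 0.62.

0.62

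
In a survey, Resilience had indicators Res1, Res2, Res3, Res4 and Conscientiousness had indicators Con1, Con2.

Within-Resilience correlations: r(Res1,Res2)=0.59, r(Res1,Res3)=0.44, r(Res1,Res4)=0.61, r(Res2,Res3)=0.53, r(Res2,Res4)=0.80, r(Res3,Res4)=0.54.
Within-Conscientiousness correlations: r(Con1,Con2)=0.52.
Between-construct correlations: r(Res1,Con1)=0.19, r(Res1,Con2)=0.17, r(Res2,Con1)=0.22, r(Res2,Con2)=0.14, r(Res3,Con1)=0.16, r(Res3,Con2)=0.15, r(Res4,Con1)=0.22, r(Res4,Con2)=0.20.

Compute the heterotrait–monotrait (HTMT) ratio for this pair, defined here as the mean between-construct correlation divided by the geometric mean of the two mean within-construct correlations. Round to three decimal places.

Between-construct mean = 1.45/8 = 0.1813.
Mean within-Res = 3.51/6 = 0.5850; mean within-Con = 0.52/1 = 0.5200.
Geometric mean = √(0.5850 × 0.5200) = 0.5515.
HTMT = 0.1813 / 0.5515 = 0.329.

0.329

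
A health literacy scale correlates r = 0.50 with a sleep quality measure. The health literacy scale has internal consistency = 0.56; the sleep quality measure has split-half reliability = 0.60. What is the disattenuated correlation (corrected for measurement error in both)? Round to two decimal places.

r_true = r_obs / √(r_xx · r_yy) = 0.50 / √(0.56 × 0.60) = 0.50 / √0.3360 = 0.50 / 0.5797 ≈ 0.86.

0.86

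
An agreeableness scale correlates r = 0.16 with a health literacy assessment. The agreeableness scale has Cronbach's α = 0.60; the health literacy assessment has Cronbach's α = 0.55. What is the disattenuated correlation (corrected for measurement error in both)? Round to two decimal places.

r_true = r_obs / √(r_xx · r_yy) = 0.16 / √(0.60 × 0.55) = 0.16 / √0.3300 = 0.16 / 0.5745 ≈ 0.28.

0.28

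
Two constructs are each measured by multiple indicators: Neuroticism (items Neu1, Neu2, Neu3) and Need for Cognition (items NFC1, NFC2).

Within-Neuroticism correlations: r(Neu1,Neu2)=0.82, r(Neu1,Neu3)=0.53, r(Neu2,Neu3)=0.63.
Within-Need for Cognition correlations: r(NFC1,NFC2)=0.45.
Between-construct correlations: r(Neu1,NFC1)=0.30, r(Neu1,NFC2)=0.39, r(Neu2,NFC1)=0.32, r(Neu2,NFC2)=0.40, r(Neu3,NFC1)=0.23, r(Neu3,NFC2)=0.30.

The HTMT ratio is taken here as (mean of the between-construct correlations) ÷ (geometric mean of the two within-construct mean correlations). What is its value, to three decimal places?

Between-construct mean = 1.94/6 = 0.3233.
Mean within-Neu = 1.98/3 = 0.6600; mean within-NFC = 0.45/1 = 0.4500.
Geometric mean = √(0.6600 × 0.4500) = 0.5450.
HTMT = 0.3233 / 0.5450 = 0.593.

0.593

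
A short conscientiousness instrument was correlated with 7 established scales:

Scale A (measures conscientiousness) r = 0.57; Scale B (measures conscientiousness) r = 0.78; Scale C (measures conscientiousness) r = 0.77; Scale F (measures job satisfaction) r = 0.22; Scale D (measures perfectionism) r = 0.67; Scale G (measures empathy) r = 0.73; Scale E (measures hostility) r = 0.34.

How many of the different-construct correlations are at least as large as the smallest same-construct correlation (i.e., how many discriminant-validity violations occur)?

Convergent (same construct = conscientiousness): Scale A, Scale B, Scale C.
Smallest convergent = 0.57. Discriminant values: 0.22, 0.67, 0.73, 0.34; count ≥ 0.57 → 2.

2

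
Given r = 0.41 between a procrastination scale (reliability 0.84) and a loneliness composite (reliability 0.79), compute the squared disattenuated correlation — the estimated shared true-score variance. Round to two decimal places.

Disattenuated r = 0.41 / √(0.84 × 0.79) = 0.41 / 0.8146 = 0.5033.
Shared true-score variance = 0.5033² = 0.2533 ≈ 0.25.

0.25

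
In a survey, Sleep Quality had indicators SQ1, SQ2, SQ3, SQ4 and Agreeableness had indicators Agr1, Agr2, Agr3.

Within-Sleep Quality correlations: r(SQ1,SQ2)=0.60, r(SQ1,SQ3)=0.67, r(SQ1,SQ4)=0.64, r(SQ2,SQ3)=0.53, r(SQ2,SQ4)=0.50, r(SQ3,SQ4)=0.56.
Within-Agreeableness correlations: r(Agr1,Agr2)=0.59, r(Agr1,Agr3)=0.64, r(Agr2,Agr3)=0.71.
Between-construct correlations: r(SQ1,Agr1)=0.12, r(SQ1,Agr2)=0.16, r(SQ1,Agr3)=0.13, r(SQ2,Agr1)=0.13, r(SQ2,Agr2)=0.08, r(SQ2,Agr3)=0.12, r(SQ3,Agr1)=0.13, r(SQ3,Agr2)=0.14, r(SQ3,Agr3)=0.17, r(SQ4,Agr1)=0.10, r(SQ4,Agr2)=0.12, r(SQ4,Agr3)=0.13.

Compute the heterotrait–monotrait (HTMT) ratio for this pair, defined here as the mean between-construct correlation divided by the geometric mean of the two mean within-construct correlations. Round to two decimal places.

Between-construct mean = 1.53/12 = 0.1275.
Mean within-SQ = 3.50/6 = 0.5833; mean within-Agr = 1.94/3 = 0.6467.
Geometric mean = √(0.5833 × 0.6467) = 0.6142.
HTMT = 0.1275 / 0.6142 = 0.21.

0.21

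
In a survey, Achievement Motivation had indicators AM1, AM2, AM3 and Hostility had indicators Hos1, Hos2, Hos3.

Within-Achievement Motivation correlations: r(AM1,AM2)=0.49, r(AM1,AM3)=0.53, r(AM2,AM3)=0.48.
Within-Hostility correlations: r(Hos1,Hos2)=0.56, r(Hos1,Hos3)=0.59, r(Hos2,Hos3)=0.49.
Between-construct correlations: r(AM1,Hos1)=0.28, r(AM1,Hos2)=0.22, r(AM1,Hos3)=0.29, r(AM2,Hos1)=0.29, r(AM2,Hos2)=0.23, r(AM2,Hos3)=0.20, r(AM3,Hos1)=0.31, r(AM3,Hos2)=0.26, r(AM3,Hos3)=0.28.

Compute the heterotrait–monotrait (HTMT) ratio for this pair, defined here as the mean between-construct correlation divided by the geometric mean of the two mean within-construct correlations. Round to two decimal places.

Between-construct mean = 2.36/9 = 0.2622.
Mean within-AM = 1.50/3 = 0.5000; mean within-Hos = 1.64/3 = 0.5467.
Geometric mean = √(0.5000 × 0.5467) = 0.5228.
HTMT = 0.2622 / 0.5228 = 0.50.

0.50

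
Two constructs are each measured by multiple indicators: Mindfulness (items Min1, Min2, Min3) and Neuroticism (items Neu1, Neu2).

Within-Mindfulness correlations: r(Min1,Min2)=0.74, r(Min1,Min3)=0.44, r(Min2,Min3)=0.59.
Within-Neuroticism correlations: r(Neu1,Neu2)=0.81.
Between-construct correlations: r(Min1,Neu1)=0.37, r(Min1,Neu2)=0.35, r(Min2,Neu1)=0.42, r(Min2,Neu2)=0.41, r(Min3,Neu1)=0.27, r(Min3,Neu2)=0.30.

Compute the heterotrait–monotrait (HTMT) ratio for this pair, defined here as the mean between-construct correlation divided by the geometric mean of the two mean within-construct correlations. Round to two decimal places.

0.51

Mean heterotrait r = 2.12/6 = 0.3533.
Mean within-Min = 1.77/3 = 0.5900; mean within-Neu = 0.81/1 = 0.8100.
Geometric mean = √(0.5900 × 0.8100) = 0.6913.
HTMT = 0.3533 / 0.6913 = 0.51.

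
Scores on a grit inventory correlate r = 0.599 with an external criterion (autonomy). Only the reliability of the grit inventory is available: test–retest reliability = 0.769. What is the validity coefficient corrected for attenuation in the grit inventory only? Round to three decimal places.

0.683

Single correction: r_c = r_obs / √r_xx = 0.599 / √0.769 = 0.599 / 0.8769 ≈ 0.683.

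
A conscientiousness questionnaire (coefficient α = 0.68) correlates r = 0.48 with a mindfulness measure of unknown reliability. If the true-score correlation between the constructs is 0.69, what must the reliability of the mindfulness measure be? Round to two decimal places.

0.71

r_true = r_obs / √(r_xx · r_yy) ⇒ 0.69 = 0.48 / √(0.68 · r_yy).
√(0.68 · r_yy) = 0.48 / 0.69 = 0.6957; 0.68 · r_yy = 0.4840; r_yy = 0.4840 / 0.68 ≈ 0.71.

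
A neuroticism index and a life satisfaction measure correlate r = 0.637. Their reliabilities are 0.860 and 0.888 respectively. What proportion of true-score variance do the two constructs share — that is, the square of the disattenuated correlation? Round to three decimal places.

Disattenuated r = 0.637 / √(0.860 × 0.888) = 0.637 / 0.8739 = 0.7289.
Shared true-score variance = 0.7289² = 0.5313 ≈ 0.531.

0.531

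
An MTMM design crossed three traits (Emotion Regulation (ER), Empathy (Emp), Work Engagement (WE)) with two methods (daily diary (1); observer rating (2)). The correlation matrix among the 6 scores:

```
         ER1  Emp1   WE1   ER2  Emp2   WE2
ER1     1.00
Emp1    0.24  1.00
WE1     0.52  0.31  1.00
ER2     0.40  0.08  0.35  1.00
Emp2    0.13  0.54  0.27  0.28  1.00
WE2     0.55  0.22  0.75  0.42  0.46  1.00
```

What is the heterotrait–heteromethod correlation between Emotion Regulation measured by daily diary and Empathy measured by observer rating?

Different traits and methods: r(ER1, Emp2) = 0.13.

0.13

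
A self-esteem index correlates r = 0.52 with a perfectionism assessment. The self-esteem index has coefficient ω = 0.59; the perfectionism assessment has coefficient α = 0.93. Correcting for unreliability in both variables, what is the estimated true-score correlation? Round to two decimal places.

0.70

r_true = r_obs / √(r_xx · r_yy) = 0.52 / √(0.59 × 0.93) = 0.52 / √0.5487 = 0.52 / 0.7407 ≈ 0.70.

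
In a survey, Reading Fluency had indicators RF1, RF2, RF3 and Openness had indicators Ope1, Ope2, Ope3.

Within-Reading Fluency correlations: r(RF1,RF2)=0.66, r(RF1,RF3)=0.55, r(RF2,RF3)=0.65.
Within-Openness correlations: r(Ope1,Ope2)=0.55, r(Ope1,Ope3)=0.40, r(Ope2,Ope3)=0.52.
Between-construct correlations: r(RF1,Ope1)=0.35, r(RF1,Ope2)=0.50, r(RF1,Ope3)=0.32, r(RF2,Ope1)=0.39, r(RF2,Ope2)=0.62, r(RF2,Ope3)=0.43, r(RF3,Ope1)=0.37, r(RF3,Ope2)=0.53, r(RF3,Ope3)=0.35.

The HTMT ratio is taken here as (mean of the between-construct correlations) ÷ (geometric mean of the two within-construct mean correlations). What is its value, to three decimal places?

0.778

Mean between = 3.86/9 = 0.4289.
Mean within-RF = 1.86/3 = 0.6200; mean within-Ope = 1.47/3 = 0.4900.
Geometric mean = √(0.6200 × 0.4900) = 0.5512.
HTMT = 0.4289 / 0.5512 = 0.778.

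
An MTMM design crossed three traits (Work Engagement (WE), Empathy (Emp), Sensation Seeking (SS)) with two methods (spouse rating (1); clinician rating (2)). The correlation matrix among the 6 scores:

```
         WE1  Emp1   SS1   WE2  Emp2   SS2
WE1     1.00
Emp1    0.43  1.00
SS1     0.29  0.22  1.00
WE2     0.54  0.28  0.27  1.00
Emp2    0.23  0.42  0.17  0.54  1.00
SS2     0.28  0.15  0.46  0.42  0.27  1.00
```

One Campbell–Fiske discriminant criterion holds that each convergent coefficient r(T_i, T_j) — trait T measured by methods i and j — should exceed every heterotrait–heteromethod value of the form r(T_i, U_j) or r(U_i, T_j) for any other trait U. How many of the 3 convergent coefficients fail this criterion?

0

Convergent coefficients and their comparison sets:
WE (methods 1·2): 0.54 vs {0.23, 0.28, 0.28, 0.27} → pass.
Emp (methods 1·2): 0.42 vs {0.28, 0.23, 0.15, 0.17} → pass.
SS (methods 1·2): 0.46 vs {0.27, 0.28, 0.17, 0.15} → pass.
0 of 3 fail.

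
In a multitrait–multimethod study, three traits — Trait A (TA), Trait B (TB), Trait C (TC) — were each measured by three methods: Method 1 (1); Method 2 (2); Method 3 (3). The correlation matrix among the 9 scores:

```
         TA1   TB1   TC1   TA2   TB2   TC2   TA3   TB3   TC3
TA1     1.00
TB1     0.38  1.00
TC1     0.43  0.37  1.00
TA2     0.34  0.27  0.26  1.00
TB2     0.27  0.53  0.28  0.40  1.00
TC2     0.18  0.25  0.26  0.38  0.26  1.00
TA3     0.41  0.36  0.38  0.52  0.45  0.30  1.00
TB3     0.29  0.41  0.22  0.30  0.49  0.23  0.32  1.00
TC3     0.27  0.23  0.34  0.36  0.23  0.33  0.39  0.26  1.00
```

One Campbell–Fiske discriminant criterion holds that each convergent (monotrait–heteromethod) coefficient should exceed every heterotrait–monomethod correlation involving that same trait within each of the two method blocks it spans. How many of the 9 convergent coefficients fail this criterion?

Checking each validity diagonal entry against its comparison values:
TA (methods 1·2): 0.34 vs {0.38, 0.40, 0.43, 0.38} → fail.
TA (methods 1·3): 0.41 vs {0.38, 0.32, 0.43, 0.39} → fail.
TA (methods 2·3): 0.52 vs {0.40, 0.32, 0.38, 0.39} → pass.
TB (methods 1·2): 0.53 vs {0.38, 0.40, 0.37, 0.26} → pass.
TB (methods 1·3): 0.41 vs {0.38, 0.32, 0.37, 0.26} → pass.
TB (methods 2·3): 0.49 vs {0.40, 0.32, 0.26, 0.26} → pass.
TC (methods 1·2): 0.26 vs {0.43, 0.38, 0.37, 0.26} → fail.
TC (methods 1·3): 0.34 vs {0.43, 0.39, 0.37, 0.26} → fail.
TC (methods 2·3): 0.33 vs {0.38, 0.39, 0.26, 0.26} → fail.
5 of 9 fail.

5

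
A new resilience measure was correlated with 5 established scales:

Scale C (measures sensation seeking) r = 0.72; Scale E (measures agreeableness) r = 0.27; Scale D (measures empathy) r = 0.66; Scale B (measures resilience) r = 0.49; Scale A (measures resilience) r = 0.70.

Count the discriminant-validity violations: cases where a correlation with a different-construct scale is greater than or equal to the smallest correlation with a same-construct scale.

2

Convergent (same construct = resilience): Scale B, Scale A.
Smallest convergent = 0.49. Discriminant values: 0.72, 0.27, 0.66; count ≥ 0.49 → 2.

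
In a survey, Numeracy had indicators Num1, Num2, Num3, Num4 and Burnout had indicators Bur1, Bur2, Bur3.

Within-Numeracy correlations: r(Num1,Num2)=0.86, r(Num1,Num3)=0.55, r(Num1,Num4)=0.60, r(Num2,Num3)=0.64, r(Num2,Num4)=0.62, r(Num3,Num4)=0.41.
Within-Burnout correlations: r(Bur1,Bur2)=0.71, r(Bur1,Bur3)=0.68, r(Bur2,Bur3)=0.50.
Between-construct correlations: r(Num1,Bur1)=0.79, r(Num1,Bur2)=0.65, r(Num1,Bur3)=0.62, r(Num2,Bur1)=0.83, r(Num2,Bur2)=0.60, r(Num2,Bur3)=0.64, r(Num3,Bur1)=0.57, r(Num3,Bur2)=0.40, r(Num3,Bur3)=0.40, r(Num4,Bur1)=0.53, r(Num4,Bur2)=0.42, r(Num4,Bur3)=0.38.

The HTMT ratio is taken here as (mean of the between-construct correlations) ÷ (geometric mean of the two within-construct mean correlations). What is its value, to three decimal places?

0.916

Mean heterotrait r = 6.83/12 = 0.5692.
Mean within-Num = 3.68/6 = 0.6133; mean within-Bur = 1.89/3 = 0.6300.
Geometric mean = √(0.6133 × 0.6300) = 0.6216.
HTMT = 0.5692 / 0.6216 = 0.916.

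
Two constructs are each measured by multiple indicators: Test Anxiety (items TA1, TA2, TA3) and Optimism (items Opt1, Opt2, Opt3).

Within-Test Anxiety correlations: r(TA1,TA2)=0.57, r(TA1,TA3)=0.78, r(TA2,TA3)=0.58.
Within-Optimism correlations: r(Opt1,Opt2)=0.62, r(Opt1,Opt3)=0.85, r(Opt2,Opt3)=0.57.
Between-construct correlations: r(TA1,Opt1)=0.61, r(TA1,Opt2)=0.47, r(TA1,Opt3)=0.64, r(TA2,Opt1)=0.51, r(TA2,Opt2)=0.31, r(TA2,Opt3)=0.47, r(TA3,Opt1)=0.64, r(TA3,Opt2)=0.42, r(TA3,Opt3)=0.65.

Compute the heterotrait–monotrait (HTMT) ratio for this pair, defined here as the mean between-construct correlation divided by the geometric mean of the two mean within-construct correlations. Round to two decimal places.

0.79

Mean heterotrait r = 4.72/9 = 0.5244.
Mean within-TA = 1.93/3 = 0.6433; mean within-Opt = 2.04/3 = 0.6800.
Geometric mean = √(0.6433 × 0.6800) = 0.6614.
HTMT = 0.5244 / 0.6614 = 0.79.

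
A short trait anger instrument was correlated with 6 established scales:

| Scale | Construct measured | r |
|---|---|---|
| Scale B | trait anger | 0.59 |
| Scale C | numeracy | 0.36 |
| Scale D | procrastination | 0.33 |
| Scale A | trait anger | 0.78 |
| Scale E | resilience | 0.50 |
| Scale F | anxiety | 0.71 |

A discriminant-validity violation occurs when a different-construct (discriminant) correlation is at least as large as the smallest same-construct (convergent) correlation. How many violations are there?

1

Convergent (same construct = trait anger): Scale B, Scale A.
Smallest convergent = 0.59. Discriminant values: 0.36, 0.33, 0.50, 0.71; count ≥ 0.59 → 1.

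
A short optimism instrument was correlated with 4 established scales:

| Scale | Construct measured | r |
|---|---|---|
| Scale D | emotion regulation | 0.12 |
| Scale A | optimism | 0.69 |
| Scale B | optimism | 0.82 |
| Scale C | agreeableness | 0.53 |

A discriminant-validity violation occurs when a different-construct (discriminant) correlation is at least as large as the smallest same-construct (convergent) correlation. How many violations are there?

0

Convergent (same construct = optimism): Scale A, Scale B.
Smallest convergent = 0.69. Discriminant values: 0.12, 0.53; count ≥ 0.69 → 0.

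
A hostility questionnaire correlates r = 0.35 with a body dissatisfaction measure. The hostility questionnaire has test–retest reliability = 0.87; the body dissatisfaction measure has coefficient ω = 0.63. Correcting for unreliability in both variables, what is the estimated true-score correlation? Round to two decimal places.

r_true = r_obs / √(r_xx · r_yy) = 0.35 / √(0.87 × 0.63) = 0.35 / √0.5481 = 0.35 / 0.7403 ≈ 0.47.

0.47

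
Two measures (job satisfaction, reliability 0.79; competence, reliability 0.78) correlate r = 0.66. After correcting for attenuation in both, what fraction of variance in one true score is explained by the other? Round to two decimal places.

Disattenuated r = 0.66 / √(0.79 × 0.78) = 0.66 / 0.7850 = 0.8408.
Shared true-score variance = 0.8408² = 0.7069 ≈ 0.71.

0.71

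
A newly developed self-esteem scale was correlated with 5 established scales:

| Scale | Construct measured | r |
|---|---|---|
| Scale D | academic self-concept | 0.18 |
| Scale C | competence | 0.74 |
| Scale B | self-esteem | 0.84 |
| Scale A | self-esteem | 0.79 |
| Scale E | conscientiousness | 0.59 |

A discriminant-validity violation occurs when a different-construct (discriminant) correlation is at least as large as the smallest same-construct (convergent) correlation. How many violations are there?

0

Convergent (same construct = self-esteem): Scale B, Scale A.
Smallest convergent = 0.79. Discriminant values: 0.18, 0.74, 0.59; count ≥ 0.79 → 0.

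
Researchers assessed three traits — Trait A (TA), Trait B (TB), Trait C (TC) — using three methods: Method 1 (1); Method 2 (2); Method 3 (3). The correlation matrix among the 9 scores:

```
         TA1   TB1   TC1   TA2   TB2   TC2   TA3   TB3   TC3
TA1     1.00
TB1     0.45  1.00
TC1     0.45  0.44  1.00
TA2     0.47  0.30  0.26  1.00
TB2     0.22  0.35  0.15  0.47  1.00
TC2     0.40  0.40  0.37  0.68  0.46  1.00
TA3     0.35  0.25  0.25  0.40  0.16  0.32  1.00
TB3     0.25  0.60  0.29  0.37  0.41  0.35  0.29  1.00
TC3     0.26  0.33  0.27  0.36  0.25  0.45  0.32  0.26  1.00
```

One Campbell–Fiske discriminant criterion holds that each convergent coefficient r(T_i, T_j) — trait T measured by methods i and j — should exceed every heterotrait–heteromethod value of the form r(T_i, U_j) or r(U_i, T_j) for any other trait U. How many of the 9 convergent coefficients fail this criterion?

3

Convergent coefficients and their comparison sets:
TA (methods 1·2): 0.47 vs {0.22, 0.30, 0.40, 0.26} → pass.
TA (methods 1·3): 0.35 vs {0.25, 0.25, 0.26, 0.25} → pass.
TA (methods 2·3): 0.40 vs {0.37, 0.16, 0.36, 0.32} → pass.
TB (methods 1·2): 0.35 vs {0.30, 0.22, 0.40, 0.15} → fail.
TB (methods 1·3): 0.60 vs {0.25, 0.25, 0.33, 0.29} → pass.
TB (methods 2·3): 0.41 vs {0.16, 0.37, 0.25, 0.35} → pass.
TC (methods 1·2): 0.37 vs {0.26, 0.40, 0.15, 0.40} → fail.
TC (methods 1·3): 0.27 vs {0.25, 0.26, 0.29, 0.33} → fail.
TC (methods 2·3): 0.45 vs {0.32, 0.36, 0.35, 0.25} → pass.
3 of 9 fail.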